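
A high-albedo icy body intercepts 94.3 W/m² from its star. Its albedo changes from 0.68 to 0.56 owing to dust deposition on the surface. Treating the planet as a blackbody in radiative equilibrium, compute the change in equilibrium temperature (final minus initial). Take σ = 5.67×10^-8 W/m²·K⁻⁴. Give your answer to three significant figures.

Initial: T₁ = [S(1−0.68)/(4σ)]^(1/4) = 107.4 K.
After:  T₂ = [94.30·0.44/(4σ)]^(1/4) = 116.3 K.
Change: 116.3 − 107.4 = 8.900 K.

8.90 K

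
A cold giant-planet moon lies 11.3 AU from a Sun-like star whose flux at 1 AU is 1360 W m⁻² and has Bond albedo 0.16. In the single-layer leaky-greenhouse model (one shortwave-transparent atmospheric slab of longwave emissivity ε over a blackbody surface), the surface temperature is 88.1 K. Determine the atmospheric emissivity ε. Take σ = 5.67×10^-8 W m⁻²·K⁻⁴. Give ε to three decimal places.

Flux at the orbit: S = 1360/(11.3)² = 10.65 W m⁻².
Effective temperature: T_e = [S(1−α)/(4σ)]^(1/4) = 79.25 K.
T_s⁴ = T_e⁴·2/(2−ε) → ε = 2 − 2(T_e/T_s)⁴ = 2 − 2·(79.25/88.1)⁴ = 0.6904.

0.690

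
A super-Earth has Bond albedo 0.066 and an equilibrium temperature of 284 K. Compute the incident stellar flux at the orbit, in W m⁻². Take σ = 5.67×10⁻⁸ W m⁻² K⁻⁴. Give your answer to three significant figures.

1580 W m⁻²

From S(1−α)/4 = σT⁴: S = 4σT⁴/(1−α).
The emitted flux is σT⁴ = 368.9 W m⁻².
S = 4·368.9/0.934 = 1580 W m⁻².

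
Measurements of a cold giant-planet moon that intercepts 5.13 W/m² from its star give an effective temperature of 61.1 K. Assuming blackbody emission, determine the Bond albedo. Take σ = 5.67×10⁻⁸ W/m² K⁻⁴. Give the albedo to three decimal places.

0.384

Energy balance: S(1−α)/4 = σT⁴, so 1−α = 4σT⁴/S.
σT⁴ = 0.7902 W/m², so 4σT⁴ = 3.161 W/m².
Hence α = 1 − 3.161/5.130 = 0.3838.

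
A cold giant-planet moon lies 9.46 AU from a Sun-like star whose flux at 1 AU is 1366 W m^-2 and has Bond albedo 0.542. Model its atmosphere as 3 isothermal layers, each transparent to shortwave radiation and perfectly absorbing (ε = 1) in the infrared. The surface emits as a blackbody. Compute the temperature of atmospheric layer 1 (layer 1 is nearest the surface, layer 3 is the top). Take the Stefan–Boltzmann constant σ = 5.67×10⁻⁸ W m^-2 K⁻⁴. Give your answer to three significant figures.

98.1 kelvin

Flux at the orbit: S = 1366/(9.46)² = 15.26 W m^-2.
The effective emission temperature is T_e = [S(1−α)/(4σ)]^¼ = 74.51 K.
The net upward flux σT_e⁴ is constant between every pair of levels, so T_k⁴ = (N+1−k)T_e⁴.
With k = 1: T_1 = (3+1−1)^¼·74.51 K = 98.06 K.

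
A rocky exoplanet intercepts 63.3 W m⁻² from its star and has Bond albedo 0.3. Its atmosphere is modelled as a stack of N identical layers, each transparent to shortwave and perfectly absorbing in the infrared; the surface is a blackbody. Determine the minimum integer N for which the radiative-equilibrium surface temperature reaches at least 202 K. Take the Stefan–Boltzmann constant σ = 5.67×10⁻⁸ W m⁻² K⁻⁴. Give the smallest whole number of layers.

Top-of-atmosphere balance: σT_e⁴ = S(1−α)/4 = 11.08 W m⁻² → T_e = 118.2 K.
T_s = (N+1)^(1/4)·T_e ≥ 202 K requires N+1 ≥ (T_s/T_e)⁴ = (202/118.2)⁴ = 8.522.
Rounding up, N = 8.

8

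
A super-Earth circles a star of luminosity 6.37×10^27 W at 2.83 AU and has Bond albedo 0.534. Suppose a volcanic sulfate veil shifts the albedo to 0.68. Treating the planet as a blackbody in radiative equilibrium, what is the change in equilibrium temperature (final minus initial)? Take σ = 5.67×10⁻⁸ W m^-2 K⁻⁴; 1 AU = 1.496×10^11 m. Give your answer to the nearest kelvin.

-25 kelvin

Orbital distance: d = 2.83 AU = 4.234×10^11 m.
Spreading L over a sphere of radius d: S = 6.37×10^27/(4π·4.23×10^11²) = 2828 W m^-2.
Initial: T₁ = [S(1−0.534)/(4σ)]^(1/4) = 276.1 K.
With α = 0.68, T₂ = 251.3 K.
ΔT = T₂ − T₁ = -24.76 K.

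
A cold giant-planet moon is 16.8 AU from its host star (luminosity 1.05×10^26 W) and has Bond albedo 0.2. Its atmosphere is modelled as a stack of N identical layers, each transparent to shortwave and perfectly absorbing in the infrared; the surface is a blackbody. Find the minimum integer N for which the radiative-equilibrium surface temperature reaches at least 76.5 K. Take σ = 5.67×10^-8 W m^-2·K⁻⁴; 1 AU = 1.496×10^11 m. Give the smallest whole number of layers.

Orbital distance: d = 16.8 AU = 2.513×10^12 m.
Spreading L over a sphere of radius d: S = 1.05×10^26/(4π·2.51×10^12²) = 1.323 W m^-2.
The effective emission temperature is T_e = [S(1−α)/(4σ)]^¼ = 46.48 K.
Since T_s⁴ = (N+1)T_e⁴, we need N ≥ (T_s/T_e)⁴ − 1 = 6.340.
Rounding up, N = 7.

7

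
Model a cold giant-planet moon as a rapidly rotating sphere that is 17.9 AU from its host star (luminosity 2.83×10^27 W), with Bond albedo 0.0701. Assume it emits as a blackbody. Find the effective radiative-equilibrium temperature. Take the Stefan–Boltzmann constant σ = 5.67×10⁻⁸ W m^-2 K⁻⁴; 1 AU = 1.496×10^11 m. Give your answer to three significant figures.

107 K

d = 17.9 × 1.496×10^11 m = 2.678×10^12 m.
Spreading L over a sphere of radius d: S = 2.83×10^27/(4π·2.68×10^12²) = 31.41 W m^-2.
Absorbed flux (global mean): S(1−α)/4 = 31.41·0.93/4 = 7.301 W m^-2.
In equilibrium σT⁴ equals this, so T = 106.5 K.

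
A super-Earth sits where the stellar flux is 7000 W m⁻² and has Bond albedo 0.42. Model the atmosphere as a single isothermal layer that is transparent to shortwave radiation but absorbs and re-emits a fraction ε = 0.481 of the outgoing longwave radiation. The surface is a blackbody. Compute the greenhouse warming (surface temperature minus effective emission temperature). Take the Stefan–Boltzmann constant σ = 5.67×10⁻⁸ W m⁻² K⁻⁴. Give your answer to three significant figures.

Effective emission temperature (TOA balance): σT_e⁴ = S(1−α)/4 = 1015 W m⁻² → T_e = 365.8 K.
For a single slab of emissivity ε, T_s⁴ = 2T_e⁴/(2−ε); thus T_s = 365.8·(1.317)^(1/4) = 391.8 K.
T_s − T_e = 391.8 − 365.8 = 26.04 K.

26.0 kelvin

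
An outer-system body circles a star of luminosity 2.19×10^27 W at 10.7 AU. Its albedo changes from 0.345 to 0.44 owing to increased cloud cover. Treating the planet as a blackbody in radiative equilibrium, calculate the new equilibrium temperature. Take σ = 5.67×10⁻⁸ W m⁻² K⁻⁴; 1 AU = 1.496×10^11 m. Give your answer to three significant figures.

114 kelvin

Orbital distance: d = 10.7 AU = 1.601×10^12 m.
Spreading L over a sphere of radius d: S = 2.19×10^27/(4π·1.60×10^12²) = 68.01 W m⁻².
New equilibrium: T₂ = [(1−0.44)·68.01/(4σ)]^(1/4) = 113.8 K.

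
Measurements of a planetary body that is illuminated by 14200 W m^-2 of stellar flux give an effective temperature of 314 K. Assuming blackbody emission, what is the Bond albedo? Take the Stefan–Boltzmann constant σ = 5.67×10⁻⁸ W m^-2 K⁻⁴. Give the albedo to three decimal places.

0.845

Rearranging the radiative balance, α = 1 − 4σT⁴/S.
σT⁴ = 551.2 W m^-2, so 4σT⁴ = 2205 W m^-2.
1−α = 2205/14200 = 0.1553, so α = 0.8447.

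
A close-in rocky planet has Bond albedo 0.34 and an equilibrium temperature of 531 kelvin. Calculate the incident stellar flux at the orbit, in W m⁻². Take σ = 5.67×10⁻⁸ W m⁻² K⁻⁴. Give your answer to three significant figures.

Invert the energy balance for S: S = 4σT⁴/(1−α).
The emitted flux is σT⁴ = 4508 W m⁻².
So S = 4×4508/(1−0.34) = 27320 W m⁻².

27300 W m⁻²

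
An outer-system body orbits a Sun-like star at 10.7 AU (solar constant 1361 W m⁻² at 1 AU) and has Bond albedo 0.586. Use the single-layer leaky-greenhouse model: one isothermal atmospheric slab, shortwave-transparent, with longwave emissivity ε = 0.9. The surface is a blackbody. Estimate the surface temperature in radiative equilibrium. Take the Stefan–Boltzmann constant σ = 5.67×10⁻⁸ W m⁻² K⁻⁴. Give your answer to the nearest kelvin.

79 K

Irradiance scales as 1/d², so S = 1361 W m⁻² × (1/10.7)² = 11.89 W m⁻².
Effective emission temperature (TOA balance): σT_e⁴ = S(1−α)/4 = 1.230 W m⁻² → T_e = 68.25 K.
For a single slab of emissivity ε, T_s⁴ = 2T_e⁴/(2−ε); thus T_s = 68.25·(1.818)^(1/4) = 79.25 K.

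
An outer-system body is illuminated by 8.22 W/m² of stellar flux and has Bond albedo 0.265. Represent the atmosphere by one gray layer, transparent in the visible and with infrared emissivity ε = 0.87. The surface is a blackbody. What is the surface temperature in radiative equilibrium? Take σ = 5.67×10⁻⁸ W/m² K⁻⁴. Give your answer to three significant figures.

Effective emission temperature (TOA balance): σT_e⁴ = S(1−α)/4 = 1.510 W/m² → T_e = 71.84 K.
For a single slab of emissivity ε, T_s⁴ = 2T_e⁴/(2−ε); thus T_s = 71.84·(1.77)^(1/4) = 82.86 K.

82.9 kelvin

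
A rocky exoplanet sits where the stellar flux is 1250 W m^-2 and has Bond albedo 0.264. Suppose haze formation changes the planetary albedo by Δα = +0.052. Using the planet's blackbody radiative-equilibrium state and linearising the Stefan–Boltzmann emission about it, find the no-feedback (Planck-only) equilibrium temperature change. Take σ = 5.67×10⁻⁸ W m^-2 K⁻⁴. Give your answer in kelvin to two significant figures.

-4.5 kelvin

The baseline emission temperature is T_e = 252.4 K.
ΔF = −(S/4)Δα = −(1250/4)×(+0.052) = -16.25 W m^-2.
Planck response: λ_P = 4σT_e³ = 4·5.67×10⁻⁸·(252.4)³ = 3.645 W m^-2/K.
So ΔT₀ = -16.25/3.645 = -4.46 K.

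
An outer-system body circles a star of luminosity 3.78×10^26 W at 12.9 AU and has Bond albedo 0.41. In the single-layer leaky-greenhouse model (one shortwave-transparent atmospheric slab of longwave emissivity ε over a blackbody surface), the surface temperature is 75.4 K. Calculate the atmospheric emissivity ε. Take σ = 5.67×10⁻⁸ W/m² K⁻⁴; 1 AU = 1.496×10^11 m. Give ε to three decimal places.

d = 12.9 × 1.496×10^11 m = 1.930×10^12 m.
S = L/(4πd²) = 8.077 W/m².
Effective temperature: T_e = [S(1−α)/(4σ)]^(1/4) = 67.70 K.
Since (2−ε)/2 = (T_e/T_s)⁴ = 0.6501, ε = 0.6999.

0.700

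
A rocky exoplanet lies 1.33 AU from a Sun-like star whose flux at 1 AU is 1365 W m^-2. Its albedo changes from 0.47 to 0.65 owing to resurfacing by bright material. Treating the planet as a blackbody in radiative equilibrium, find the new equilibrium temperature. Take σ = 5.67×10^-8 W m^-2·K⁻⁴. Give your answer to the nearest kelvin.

186 K

By the inverse-square law, S = 1365/1.33² = 771.7 W m^-2.
New equilibrium: T₂ = [(1−0.65)·771.7/(4σ)]^(1/4) = 185.8 K.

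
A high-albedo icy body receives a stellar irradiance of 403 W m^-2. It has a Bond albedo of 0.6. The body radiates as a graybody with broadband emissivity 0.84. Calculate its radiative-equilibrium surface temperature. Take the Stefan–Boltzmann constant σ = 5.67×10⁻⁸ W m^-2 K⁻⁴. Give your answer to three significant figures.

171 kelvin

The planet absorbs (1−α)S over its disc πR² and re-emits over 4πR², so the mean absorbed flux is (1−0.6)·403.0/4 = 40.30 W m^-2.
Equating to εσT⁴ with ε = 0.84: T = (40.30/0.84σ)^(1/4) = 170.6 K.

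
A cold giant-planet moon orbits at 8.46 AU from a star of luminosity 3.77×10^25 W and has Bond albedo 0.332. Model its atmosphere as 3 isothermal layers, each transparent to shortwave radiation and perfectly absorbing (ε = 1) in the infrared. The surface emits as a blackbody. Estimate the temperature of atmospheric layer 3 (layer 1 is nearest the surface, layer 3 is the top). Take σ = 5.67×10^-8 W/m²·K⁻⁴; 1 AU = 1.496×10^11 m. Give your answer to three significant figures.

d = 8.46 × 1.496×10^11 m = 1.266×10^12 m.
S = L/(4πd²) = 1.873 W/m².
The effective emission temperature is T_e = [S(1−α)/(4σ)]^¼ = 48.46 K.
In the N-layer model, layer k (counted from the surface) has T_k = (N+1−k)^(1/4)·T_e.
With k = 3: T_3 = (3+1−3)^¼·48.46 K = 48.46 K.

48.5 K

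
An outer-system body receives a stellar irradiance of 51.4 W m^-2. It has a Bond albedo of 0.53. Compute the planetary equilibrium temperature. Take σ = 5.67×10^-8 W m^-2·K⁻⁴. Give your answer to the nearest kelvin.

102 kelvin

Absorbed flux (global mean): S(1−α)/4 = 51.40·0.47/4 = 6.039 W m^-2.
Balancing against σT⁴: T = (6.039/5.67×10⁻⁸)^(1/4) = 101.6 K.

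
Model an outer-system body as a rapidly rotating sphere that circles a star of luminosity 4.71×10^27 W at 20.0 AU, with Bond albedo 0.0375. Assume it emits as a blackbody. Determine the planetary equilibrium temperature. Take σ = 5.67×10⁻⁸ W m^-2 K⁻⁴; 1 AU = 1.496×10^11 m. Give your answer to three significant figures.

Orbital distance: d = 20.0 AU = 2.992×10^12 m.
Flux at the orbit: S = L/(4πd²) = 4.71×10^27/(4π·(2.99×10^12)²) = 41.87 W m^-2.
Averaging over the sphere, the absorbed flux is S(1−α)/4 = 10.07 W m^-2.
Set σT⁴ = 10.07 → T = (10.07/σ)^(1/4) = 115.5 K.

115 K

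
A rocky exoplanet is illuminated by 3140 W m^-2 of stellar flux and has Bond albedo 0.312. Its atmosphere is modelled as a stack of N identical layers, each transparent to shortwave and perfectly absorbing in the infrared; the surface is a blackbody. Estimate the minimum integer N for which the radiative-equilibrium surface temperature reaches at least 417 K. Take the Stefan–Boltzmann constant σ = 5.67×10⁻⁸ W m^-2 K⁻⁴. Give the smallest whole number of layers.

3

Top-of-atmosphere balance: σT_e⁴ = S(1−α)/4 = 540.1 W m^-2 → T_e = 312.4 K.
T_s = (N+1)^(1/4)·T_e ≥ 417 K requires N+1 ≥ (T_s/T_e)⁴ = (417/312.4)⁴ = 3.174.
So N ≥ 2.174; the smallest integer is N = 3.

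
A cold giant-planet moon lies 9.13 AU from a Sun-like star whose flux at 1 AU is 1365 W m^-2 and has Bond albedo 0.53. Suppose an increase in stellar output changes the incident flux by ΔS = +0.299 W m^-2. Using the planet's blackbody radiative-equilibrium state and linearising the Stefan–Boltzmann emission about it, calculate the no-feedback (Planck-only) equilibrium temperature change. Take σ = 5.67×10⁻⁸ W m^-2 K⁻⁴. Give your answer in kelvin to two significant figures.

0.35 K

Flux at the orbit: S = 1365/(9.13)² = 16.38 W m^-2.
The baseline emission temperature is T_e = 76.32 K.
ΔF = Δ[S(1−α)]/4 = (1−0.53)·+0.299/4 = 0.03513 W m^-2.
Linearising σT⁴ gives d(σT⁴)/dT = 4σT_e³ = 0.1008 W m^-2 per K.
So ΔT₀ = 0.03513/0.1008 = 0.348 K.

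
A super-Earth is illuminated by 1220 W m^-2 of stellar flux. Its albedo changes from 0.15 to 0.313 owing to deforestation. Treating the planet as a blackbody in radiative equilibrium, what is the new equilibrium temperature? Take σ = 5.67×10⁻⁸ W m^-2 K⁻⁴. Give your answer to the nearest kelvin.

T₂ = [S(1−α₂)/(4σ)]^(1/4) = [1220·0.687/(4σ)]^(1/4) = 246.6 K.

247 K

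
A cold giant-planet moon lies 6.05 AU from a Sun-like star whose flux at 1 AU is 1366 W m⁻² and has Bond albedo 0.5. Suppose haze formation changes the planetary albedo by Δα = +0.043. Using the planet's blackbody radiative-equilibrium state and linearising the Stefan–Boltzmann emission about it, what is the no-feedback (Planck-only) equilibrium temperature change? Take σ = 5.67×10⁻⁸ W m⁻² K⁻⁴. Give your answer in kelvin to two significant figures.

Irradiance scales as 1/d², so S = 1366 W m⁻² × (1/6.05)² = 37.32 W m⁻².
Reference equilibrium: T_e = [S(1−α)/(4σ)]^(1/4) = 95.24 K.
The change in absorbed flux is Δ[S(1−α)/4] = −SΔα/4 = -0.4012 W m⁻².
Planck response: λ_P = 4σT_e³ = 4·5.67×10⁻⁸·(95.24)³ = 0.1959 W m⁻²/K.
So ΔT₀ = -0.4012/0.1959 = -2.05 K.

-2.0 K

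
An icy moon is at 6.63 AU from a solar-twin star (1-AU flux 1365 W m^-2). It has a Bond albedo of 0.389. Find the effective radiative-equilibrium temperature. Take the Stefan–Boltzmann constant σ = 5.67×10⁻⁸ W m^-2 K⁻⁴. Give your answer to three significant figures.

By the inverse-square law, S = 1365/6.63² = 31.05 W m^-2.
Averaging over the sphere, the absorbed flux is S(1−α)/4 = 4.743 W m^-2.
Set σT⁴ = 4.743 → T = (4.743/σ)^(1/4) = 95.64 K.

95.6 K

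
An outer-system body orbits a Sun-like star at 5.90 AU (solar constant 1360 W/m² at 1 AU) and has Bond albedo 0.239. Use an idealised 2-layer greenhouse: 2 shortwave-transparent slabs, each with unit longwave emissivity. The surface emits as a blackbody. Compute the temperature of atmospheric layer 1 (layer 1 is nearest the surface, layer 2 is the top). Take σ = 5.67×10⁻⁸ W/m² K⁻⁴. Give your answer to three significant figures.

By the inverse-square law, S = 1360/5.90² = 39.07 W/m².
Top-of-atmosphere balance: σT_e⁴ = S(1−α)/4 = 7.433 W/m² → T_e = 107.0 K.
In the N-layer model, layer k (counted from the surface) has T_k = (N+1−k)^(1/4)·T_e.
T_1 = (2)^(1/4)·107.0 = 127.2 K.

127 kelvin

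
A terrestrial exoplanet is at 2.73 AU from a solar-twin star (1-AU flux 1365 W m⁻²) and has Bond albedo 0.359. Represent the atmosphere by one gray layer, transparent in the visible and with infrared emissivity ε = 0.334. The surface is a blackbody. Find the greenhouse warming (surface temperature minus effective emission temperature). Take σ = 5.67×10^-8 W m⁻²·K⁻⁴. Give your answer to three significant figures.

Flux at the orbit: S = 1365/(2.73)² = 183.2 W m⁻².
At the top of the atmosphere, σT_e⁴ = S(1−α)/4 = 29.35 W m⁻², giving T_e = 150.8 K.
The surface balance (absorbed SW + ε·downward IR = σT_s⁴) with T_a⁴ = T_s⁴/2 reduces to T_s = T_e·[2/(2−ε)]^¼ = 157.9 K.
Greenhouse warming: T_s − T_e = 7.050 K.

7.05 kelvin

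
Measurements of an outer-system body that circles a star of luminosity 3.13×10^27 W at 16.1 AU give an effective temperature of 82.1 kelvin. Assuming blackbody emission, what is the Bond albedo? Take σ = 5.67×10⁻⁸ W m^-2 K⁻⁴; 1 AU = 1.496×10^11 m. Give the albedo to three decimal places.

0.760

Orbital distance: d = 16.1 AU = 2.409×10^12 m.
Flux at the orbit: S = L/(4πd²) = 3.13×10^27/(4π·(2.41×10^12)²) = 42.94 W m^-2.
Rearranging the radiative balance, α = 1 − 4σT⁴/S.
4σT⁴ = 4·5.67×10⁻⁸·(82.1)⁴ = 10.30 W m^-2.
1−α = 10.30/42.94 = 0.2400, so α = 0.7600.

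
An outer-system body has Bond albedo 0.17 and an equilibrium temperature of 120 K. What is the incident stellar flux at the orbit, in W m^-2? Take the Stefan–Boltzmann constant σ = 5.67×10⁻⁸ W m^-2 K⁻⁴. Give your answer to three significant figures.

56.7 W m^-2

Invert the energy balance for S: S = 4σT⁴/(1−α).
The emitted flux is σT⁴ = 11.76 W m^-2.
S = 4·11.76/0.83 = 56.66 W m^-2.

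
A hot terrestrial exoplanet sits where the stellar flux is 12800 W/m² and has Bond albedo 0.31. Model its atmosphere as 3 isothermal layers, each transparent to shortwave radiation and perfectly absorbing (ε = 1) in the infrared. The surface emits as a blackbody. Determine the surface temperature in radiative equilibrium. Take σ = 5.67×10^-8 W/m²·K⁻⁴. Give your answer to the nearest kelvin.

Top-of-atmosphere balance: σT_e⁴ = S(1−α)/4 = 2208 W/m² → T_e = 444.2 K.
With N = 3 opaque layers, T_s = (N+1)^(1/4)·T_e = 4^(1/4)·444.2 = 628.2 K.

628 K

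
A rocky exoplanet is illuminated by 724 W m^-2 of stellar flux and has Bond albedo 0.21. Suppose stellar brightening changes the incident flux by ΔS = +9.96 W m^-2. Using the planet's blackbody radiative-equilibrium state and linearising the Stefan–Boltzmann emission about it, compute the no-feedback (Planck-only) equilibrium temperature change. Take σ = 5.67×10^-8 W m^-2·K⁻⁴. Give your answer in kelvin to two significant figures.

Reference equilibrium: T_e = [S(1−α)/(4σ)]^(1/4) = 224.1 K.
Only a fraction (1−α) is absorbed and it's spread over 4πR², so ΔF = (1−α)ΔS/4 = 1.967 W m^-2.
Linearising σT⁴ gives d(σT⁴)/dT = 4σT_e³ = 2.552 W m^-2 per K.
So ΔT₀ = 1.967/2.552 = 0.771 K.

0.77 kelvin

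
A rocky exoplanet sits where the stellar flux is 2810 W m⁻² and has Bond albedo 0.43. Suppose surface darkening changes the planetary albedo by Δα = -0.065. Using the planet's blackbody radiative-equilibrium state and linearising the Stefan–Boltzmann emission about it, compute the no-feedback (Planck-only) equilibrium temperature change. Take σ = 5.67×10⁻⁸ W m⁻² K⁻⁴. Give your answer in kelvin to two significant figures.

Reference equilibrium: T_e = [S(1−α)/(4σ)]^(1/4) = 289.9 K.
The change in absorbed flux is Δ[S(1−α)/4] = −SΔα/4 = 45.66 W m⁻².
Linearising σT⁴ gives d(σT⁴)/dT = 4σT_e³ = 5.525 W m⁻² per K.
ΔT₀ = ΔF/λ_P = 45.66/5.525 = 8.26 K.

8.3 kelvin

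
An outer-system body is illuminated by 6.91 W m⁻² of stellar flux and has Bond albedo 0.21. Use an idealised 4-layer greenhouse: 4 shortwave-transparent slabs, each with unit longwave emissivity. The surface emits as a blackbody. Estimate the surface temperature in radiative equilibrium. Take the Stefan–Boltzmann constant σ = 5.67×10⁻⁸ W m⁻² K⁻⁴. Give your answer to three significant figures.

105 K

OLR = S(1−α)/4 = 1.365 W m⁻²; the top layer radiates at T_e = 70.04 K.
For an N-layer opaque stack, T_s⁴ = (N+1)T_e⁴, hence T_s = (5)^(1/4)×70.04 K = 104.7 K.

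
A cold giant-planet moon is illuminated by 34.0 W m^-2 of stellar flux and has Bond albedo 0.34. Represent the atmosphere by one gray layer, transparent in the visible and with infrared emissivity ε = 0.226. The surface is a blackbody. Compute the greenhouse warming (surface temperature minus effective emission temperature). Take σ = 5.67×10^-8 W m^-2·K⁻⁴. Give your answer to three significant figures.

3.04 kelvin

The planet radiates to space at T_e = [S(1−α)/(4σ)]^(1/4) = 99.73 K.
The surface balance (absorbed SW + ε·downward IR = σT_s⁴) with T_a⁴ = T_s⁴/2 reduces to T_s = T_e·[2/(2−ε)]^¼ = 102.8 K.
Greenhouse warming: T_s − T_e = 3.035 K.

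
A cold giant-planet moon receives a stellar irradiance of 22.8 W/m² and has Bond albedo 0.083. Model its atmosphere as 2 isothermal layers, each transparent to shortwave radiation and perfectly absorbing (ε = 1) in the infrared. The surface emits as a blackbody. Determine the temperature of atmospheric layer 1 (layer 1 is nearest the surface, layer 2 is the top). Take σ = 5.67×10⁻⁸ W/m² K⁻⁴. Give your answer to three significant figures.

The effective emission temperature is T_e = [S(1−α)/(4σ)]^¼ = 97.99 K.
Each opaque layer satisfies 2T_j⁴ = T_{j−1}⁴ + T_{j+1}⁴, giving T_k⁴ = (N+1−k)T_e⁴.
T_1 = (2)^(1/4)·97.99 = 116.5 K.

117 K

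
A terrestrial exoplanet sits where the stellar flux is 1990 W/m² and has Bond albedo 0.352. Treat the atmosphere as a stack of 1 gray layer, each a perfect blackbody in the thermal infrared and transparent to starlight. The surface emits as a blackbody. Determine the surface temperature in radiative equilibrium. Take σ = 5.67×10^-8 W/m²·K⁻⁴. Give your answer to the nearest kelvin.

The effective emission temperature is T_e = [S(1−α)/(4σ)]^¼ = 274.6 K.
For an N-layer opaque stack, T_s⁴ = (N+1)T_e⁴, hence T_s = (2)^(1/4)×274.6 K = 326.6 K.

327 K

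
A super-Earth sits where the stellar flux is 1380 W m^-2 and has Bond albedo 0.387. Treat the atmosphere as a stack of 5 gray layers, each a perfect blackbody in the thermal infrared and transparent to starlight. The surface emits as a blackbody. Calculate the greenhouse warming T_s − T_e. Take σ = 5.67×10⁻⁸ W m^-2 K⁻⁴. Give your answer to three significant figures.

140 K

Top-of-atmosphere balance: σT_e⁴ = S(1−α)/4 = 211.5 W m^-2 → T_e = 247.1 K.
T_s = (N+1)^(1/4)·T_e = 386.8 K.
Warming: T_s − T_e = 139.6 K.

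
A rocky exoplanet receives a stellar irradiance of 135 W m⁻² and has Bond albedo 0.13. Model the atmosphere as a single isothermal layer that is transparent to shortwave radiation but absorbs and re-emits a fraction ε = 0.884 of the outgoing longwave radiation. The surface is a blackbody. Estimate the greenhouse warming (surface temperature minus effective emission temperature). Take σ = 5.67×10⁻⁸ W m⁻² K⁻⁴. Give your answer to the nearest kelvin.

At the top of the atmosphere, σT_e⁴ = S(1−α)/4 = 29.36 W m⁻², giving T_e = 150.9 K.
Surface balance with a leaky layer gives σT_s⁴ = σT_e⁴·2/(2−ε), so T_s = T_e·[2/(2−0.884)]^(1/4) = 174.5 K.
Greenhouse warming: T_s − T_e = 23.69 K.

24 K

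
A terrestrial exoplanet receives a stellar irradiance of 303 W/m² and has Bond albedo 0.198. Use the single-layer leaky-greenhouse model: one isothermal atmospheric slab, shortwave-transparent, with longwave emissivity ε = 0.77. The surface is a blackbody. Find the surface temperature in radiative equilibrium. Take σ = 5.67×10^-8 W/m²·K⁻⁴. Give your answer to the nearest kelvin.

Effective emission temperature (TOA balance): σT_e⁴ = S(1−α)/4 = 60.75 W/m² → T_e = 180.9 K.
Surface balance with a leaky layer gives σT_s⁴ = σT_e⁴·2/(2−ε), so T_s = T_e·[2/(2−0.77)]^(1/4) = 204.3 K.

204 K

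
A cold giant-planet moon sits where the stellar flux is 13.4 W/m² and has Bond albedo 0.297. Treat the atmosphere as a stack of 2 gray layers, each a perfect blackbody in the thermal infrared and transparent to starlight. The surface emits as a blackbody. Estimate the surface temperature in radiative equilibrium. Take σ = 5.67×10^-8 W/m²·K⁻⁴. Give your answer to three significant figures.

106 kelvin

OLR = S(1−α)/4 = 2.355 W/m²; the top layer radiates at T_e = 80.28 K.
With N = 2 opaque layers, T_s = (N+1)^(1/4)·T_e = 3^(1/4)·80.28 = 105.7 K.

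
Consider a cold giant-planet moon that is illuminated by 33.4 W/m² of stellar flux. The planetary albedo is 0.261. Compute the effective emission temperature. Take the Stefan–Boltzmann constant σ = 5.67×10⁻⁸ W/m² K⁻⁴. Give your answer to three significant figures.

The planet absorbs (1−α)S over its disc πR² and re-emits over 4πR², so the mean absorbed flux is (1−0.261)·33.40/4 = 6.171 W/m².
In equilibrium σT⁴ equals this, so T = 102.1 K.

102 K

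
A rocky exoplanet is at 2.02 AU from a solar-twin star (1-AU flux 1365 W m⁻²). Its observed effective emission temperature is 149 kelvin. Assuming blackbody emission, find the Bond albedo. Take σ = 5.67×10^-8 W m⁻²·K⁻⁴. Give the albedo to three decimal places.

0.666

Flux at the orbit: S = 1365/(2.02)² = 334.5 W m⁻².
Energy balance: S(1−α)/4 = σT⁴, so 1−α = 4σT⁴/S.
4σT⁴ = 4·5.67×10⁻⁸·(149)⁴ = 111.8 W m⁻².
Hence α = 1 − 111.8/334.5 = 0.6658.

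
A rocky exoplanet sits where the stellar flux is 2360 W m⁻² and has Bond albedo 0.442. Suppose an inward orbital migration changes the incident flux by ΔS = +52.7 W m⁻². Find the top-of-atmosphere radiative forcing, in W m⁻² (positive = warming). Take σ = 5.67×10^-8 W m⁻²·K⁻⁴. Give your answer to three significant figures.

7.35 W m⁻²

TOA radiative forcing: ΔF = (1−α)ΔS/4 = 0.558·(+52.7)/4 = 7.352 W m⁻².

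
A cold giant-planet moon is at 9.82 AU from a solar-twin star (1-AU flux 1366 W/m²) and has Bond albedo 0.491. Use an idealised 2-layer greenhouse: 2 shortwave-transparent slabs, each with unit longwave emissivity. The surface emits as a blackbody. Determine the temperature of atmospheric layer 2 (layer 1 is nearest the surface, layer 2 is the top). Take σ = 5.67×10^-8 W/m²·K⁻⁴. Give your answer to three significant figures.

Flux at the orbit: S = 1366/(9.82)² = 14.17 W/m².
The effective emission temperature is T_e = [S(1−α)/(4σ)]^¼ = 75.09 K.
Each opaque layer satisfies 2T_j⁴ = T_{j−1}⁴ + T_{j+1}⁴, giving T_k⁴ = (N+1−k)T_e⁴.
T_2 = (1)^(1/4)·75.09 = 75.09 K.

75.1 K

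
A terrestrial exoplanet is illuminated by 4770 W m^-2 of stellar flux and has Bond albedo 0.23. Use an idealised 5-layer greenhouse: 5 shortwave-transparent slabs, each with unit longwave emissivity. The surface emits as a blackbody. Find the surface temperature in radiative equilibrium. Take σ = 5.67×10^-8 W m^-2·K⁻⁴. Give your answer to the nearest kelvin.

Top-of-atmosphere balance: σT_e⁴ = S(1−α)/4 = 918.2 W m^-2 → T_e = 356.7 K.
Layer-by-layer balance gives σT_s⁴ = (N+1)σT_e⁴, so T_s = 6^¼·356.7 = 558.3 K.

558 K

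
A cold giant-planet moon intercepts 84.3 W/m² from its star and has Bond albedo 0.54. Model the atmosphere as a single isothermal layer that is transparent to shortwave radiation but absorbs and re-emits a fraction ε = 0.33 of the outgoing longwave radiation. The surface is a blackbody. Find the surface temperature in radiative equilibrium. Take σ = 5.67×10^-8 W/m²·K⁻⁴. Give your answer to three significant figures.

120 K

At the top of the atmosphere, σT_e⁴ = S(1−α)/4 = 9.694 W/m², giving T_e = 114.3 K.
For a single slab of emissivity ε, T_s⁴ = 2T_e⁴/(2−ε); thus T_s = 114.3·(1.198)^(1/4) = 119.6 K.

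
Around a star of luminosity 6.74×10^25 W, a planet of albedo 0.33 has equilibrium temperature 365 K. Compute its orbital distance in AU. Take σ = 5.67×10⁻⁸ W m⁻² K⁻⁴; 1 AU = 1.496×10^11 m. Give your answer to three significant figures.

The flux needed for this T is 4σT⁴/(1−0.33) = 6008 W m⁻².
S = L/(4πd²) → d = √(L/4πS) = √(6.74×10^25/(4π·6008)) = 2.988×10^10 m = 0.1997 AU.

0.200 AU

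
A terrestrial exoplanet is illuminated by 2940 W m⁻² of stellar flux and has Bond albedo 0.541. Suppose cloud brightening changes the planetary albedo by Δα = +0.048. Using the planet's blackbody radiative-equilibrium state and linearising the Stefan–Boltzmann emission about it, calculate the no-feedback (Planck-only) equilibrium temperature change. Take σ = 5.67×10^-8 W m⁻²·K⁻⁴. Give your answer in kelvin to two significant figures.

Unperturbed T_e = [2940·(1−0.541)/(4σ)]^¼ = 277.7 K.
The change in absorbed flux is Δ[S(1−α)/4] = −SΔα/4 = -35.28 W m⁻².
Linearising σT⁴ gives d(σT⁴)/dT = 4σT_e³ = 4.859 W m⁻² per K.
So ΔT₀ = -35.28/4.859 = -7.26 K.

-7.3 kelvin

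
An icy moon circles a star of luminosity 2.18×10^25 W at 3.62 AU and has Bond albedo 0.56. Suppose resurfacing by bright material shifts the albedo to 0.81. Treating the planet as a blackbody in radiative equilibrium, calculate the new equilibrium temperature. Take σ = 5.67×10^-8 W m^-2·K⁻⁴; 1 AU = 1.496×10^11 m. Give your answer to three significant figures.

Orbital distance: d = 3.62 AU = 5.416×10^11 m.
Spreading L over a sphere of radius d: S = 2.18×10^25/(4π·5.42×10^11²) = 5.915 W m^-2.
T₂ = [S(1−α₂)/(4σ)]^(1/4) = [5.915·0.19/(4σ)]^(1/4) = 47.18 K.

47.2 kelvin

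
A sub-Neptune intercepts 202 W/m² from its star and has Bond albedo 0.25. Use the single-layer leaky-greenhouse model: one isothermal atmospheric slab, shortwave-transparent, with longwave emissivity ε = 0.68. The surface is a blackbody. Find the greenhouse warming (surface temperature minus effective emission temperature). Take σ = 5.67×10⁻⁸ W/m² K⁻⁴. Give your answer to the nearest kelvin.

18 K

At the top of the atmosphere, σT_e⁴ = S(1−α)/4 = 37.88 W/m², giving T_e = 160.8 K.
For a single slab of emissivity ε, T_s⁴ = 2T_e⁴/(2−ε); thus T_s = 160.8·(1.515)^(1/4) = 178.4 K.
Greenhouse warming: T_s − T_e = 17.60 K.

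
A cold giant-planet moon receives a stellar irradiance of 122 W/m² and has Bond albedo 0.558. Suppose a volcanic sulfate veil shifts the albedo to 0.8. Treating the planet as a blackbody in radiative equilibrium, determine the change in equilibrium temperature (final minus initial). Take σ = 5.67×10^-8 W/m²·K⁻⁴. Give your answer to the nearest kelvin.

Before: T₁ = [122.0·0.442/(4σ)]^(1/4) = 124.2 K.
With α = 0.8, T₂ = 101.8 K.
Change: 101.8 − 124.2 = -22.33 K.

-22 K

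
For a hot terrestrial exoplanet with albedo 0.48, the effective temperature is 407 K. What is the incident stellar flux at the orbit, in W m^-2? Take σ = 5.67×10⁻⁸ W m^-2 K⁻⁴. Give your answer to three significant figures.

12000 W m^-2

Invert the energy balance for S: S = 4σT⁴/(1−α).
The emitted flux is σT⁴ = 1556 W m^-2.
So S = 4×1556/(1−0.48) = 11970 W m^-2.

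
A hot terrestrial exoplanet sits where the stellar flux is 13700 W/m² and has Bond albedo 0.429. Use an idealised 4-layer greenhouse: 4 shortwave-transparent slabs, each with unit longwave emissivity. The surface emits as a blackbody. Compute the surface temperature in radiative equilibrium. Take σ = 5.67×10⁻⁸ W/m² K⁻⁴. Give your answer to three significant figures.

644 K

OLR = S(1−α)/4 = 1956 W/m²; the top layer radiates at T_e = 431.0 K.
For an N-layer opaque stack, T_s⁴ = (N+1)T_e⁴, hence T_s = (5)^(1/4)×431.0 K = 644.4 K.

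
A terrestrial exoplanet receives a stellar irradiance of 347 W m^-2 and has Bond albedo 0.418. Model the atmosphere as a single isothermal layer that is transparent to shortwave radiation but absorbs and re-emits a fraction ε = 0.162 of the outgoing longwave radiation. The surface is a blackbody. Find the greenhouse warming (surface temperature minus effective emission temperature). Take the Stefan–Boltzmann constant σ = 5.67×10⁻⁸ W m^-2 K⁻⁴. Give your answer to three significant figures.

3.69 kelvin

At the top of the atmosphere, σT_e⁴ = S(1−α)/4 = 50.49 W m^-2, giving T_e = 172.7 K.
The surface balance (absorbed SW + ε·downward IR = σT_s⁴) with T_a⁴ = T_s⁴/2 reduces to T_s = T_e·[2/(2−ε)]^¼ = 176.4 K.
Greenhouse warming: T_s − T_e = 3.687 K.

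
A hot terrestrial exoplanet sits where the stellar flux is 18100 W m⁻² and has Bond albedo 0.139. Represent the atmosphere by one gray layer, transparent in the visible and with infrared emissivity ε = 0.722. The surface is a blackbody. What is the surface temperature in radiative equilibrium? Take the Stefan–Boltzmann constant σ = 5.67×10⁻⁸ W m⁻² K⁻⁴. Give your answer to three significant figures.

573 K

Effective emission temperature (TOA balance): σT_e⁴ = S(1−α)/4 = 3896 W m⁻² → T_e = 512.0 K.
For a single slab of emissivity ε, T_s⁴ = 2T_e⁴/(2−ε); thus T_s = 512.0·(1.565)^(1/4) = 572.6 K.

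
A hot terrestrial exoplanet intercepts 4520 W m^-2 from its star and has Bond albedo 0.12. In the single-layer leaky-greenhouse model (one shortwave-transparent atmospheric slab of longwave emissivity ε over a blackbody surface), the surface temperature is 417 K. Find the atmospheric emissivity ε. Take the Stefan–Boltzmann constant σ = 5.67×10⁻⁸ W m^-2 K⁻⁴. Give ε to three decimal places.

Effective temperature: T_e = [S(1−α)/(4σ)]^(1/4) = 363.9 K.
Since (2−ε)/2 = (T_e/T_s)⁴ = 0.5800, ε = 0.8400.

0.840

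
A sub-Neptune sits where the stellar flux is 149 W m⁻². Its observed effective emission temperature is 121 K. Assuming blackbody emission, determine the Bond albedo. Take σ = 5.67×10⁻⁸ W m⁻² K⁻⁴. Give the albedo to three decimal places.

Rearranging the radiative balance, α = 1 − 4σT⁴/S.
4σT⁴ = 4·5.67×10⁻⁸·(121)⁴ = 48.62 W m⁻².
1−α = 48.62/149.0 = 0.3263, so α = 0.6737.

0.674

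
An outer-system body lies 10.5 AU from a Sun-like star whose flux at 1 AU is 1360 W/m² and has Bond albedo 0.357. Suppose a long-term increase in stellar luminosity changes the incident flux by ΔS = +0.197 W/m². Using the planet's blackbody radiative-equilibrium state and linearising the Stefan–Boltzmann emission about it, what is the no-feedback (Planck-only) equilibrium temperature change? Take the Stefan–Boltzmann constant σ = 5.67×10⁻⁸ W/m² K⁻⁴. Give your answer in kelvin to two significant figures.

0.31 K

Flux at the orbit: S = 1360/(10.5)² = 12.34 W/m².
Reference equilibrium: T_e = [S(1−α)/(4σ)]^(1/4) = 76.90 K.
TOA radiative forcing: ΔF = (1−α)ΔS/4 = 0.643·(+0.197)/4 = 0.03167 W/m².
Linearising σT⁴ gives d(σT⁴)/dT = 4σT_e³ = 0.1031 W/m² per K.
ΔT₀ = ΔF/λ_P = 0.03167/0.1031 = 0.307 K.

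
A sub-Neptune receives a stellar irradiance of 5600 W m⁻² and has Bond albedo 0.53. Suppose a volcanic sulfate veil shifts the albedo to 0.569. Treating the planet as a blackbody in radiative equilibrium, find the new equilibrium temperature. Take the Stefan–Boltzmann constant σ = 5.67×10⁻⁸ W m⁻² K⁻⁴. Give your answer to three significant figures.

T₂ = [S(1−α₂)/(4σ)]^(1/4) = [5600·0.431/(4σ)]^(1/4) = 321.2 K.

321 K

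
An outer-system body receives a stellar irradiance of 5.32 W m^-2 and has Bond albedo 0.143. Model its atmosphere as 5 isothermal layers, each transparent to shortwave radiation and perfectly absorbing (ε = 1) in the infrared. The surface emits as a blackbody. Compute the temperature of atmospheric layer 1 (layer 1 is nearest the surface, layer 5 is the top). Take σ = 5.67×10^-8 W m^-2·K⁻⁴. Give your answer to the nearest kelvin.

100 K

OLR = S(1−α)/4 = 1.140 W m^-2; the top layer radiates at T_e = 66.96 K.
In the N-layer model, layer k (counted from the surface) has T_k = (N+1−k)^(1/4)·T_e.
With k = 1: T_1 = (5+1−1)^¼·66.96 K = 100.1 K.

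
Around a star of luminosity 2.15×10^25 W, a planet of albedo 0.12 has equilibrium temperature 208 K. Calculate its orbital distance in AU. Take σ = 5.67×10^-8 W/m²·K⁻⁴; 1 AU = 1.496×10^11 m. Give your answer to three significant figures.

0.398 AU

Required flux: S = 4σT⁴/(1−α) = 482.4 W/m².
From L = 4πd²S, d = √(2.15×10^25/(4π·482.4)) = 5.955×10^10 m = 0.3981 AU.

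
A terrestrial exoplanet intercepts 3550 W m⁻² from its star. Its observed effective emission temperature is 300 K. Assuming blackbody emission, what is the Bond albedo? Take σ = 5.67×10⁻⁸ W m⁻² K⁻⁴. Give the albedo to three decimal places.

0.483

Rearranging the radiative balance, α = 1 − 4σT⁴/S.
4σT⁴ = 4·5.67×10⁻⁸·(300)⁴ = 1837 W m⁻².
1−α = 1837/3550 = 0.5175, so α = 0.4825.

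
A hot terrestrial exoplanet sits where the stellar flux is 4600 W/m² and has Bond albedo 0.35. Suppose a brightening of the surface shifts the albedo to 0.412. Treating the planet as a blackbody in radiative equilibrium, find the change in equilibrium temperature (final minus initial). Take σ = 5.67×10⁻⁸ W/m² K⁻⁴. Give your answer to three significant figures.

Before: T₁ = [4600·0.65/(4σ)]^(1/4) = 338.8 K.
With α = 0.412, T₂ = 330.5 K.
ΔT = T₂ − T₁ = -8.387 K.

-8.39 kelvin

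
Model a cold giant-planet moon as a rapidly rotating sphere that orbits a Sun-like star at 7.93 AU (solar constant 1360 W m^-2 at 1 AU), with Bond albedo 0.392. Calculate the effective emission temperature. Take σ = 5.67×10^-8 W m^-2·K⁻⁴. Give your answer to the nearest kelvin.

By the inverse-square law, S = 1360/7.93² = 21.63 W m^-2.
Absorbed flux (global mean): S(1−α)/4 = 21.63·0.608/4 = 3.287 W m^-2.
Set σT⁴ = 3.287 → T = (3.287/σ)^(1/4) = 87.26 K.

87 K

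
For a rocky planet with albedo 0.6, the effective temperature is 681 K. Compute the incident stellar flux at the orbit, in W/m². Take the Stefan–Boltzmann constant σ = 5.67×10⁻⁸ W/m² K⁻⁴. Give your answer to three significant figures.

1.22×10^5 W/m²

From S(1−α)/4 = σT⁴: S = 4σT⁴/(1−α).
The emitted flux is σT⁴ = 12190 W/m².
So S = 4×12190/(1−0.6) = 1.219×10^5 W/m².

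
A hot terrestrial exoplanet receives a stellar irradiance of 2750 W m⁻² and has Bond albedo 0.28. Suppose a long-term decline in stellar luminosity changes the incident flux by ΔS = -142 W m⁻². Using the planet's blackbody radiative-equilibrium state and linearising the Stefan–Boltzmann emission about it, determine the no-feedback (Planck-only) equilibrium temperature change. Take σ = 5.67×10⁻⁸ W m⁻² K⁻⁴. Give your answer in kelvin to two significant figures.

-3.9 K

Unperturbed T_e = [2750·(1−0.28)/(4σ)]^¼ = 305.7 K.
ΔF = Δ[S(1−α)]/4 = (1−0.28)·-142/4 = -25.56 W m⁻².
The Planck feedback parameter is 4σT_e³ = 6.478 W m⁻²/K.
So ΔT₀ = -25.56/6.478 = -3.95 K.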